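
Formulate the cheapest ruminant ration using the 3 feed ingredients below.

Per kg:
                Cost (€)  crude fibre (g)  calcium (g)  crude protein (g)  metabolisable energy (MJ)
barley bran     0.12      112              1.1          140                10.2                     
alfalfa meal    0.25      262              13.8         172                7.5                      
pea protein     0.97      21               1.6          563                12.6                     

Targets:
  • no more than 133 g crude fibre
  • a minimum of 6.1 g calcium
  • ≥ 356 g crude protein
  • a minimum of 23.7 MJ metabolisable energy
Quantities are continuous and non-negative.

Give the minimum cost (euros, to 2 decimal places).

€1.52

Set it up as a linear program. Let x1 = kg of barley bran, x2 = kg of alfalfa meal, x3 = kg of pea protein.
Minimise 0.12x1 + 0.25x2 + 0.97x3 s.t.:
  112x1 + 262x2 + 21x3 ≤ 133   (crude fibre)
  1.1x1 + 13.8x2 + 1.6x3 ≥ 6.1   (calcium)
  140x1 + 172x2 + 563x3 ≥ 356   (crude protein)
  10.2x1 + 7.5x2 + 12.6x3 ≥ 23.7   (metabolisable energy)
  x1, x2, x3 ≥ 0.
The optimal mix uses every input. There the crude fibre, calcium, metabolisable energy constraints are tight.
So barley bran = 0.3389 kg, alfalfa meal = 0.2457 kg, pea protein = 1.46 kg.
Total cost: 0.12·0.3389 + 0.25·0.2457 + 0.97·1.46 = 1.5183.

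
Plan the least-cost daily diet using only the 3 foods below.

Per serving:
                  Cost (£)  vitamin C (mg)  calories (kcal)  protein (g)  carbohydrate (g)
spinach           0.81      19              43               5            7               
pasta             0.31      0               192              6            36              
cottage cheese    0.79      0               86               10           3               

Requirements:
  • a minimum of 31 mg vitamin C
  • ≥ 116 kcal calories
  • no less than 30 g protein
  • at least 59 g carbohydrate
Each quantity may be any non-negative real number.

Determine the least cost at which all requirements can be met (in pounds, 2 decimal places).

£2.45

Treat it as an LP. Let x1 = servings of spinach, x2 = servings of pasta, x3 = servings of cottage cheese.
min 0.81x1 + 0.31x2 + 0.79x3 subject to:
  19x1 ≥ 31   (vitamin C)
  43x1 + 192x2 + 86x3 ≥ 116   (calories)
  5x1 + 6x2 + 10x3 ≥ 30   (protein)
  7x1 + 36x2 + 3x3 ≥ 59   (carbohydrate)
  x1, x2, x3 ≥ 0.
The minimum-cost mix takes nothing from cottage cheese — only spinach, pasta. Binding constraints: vitamin C and protein.
So spinach = 1.632 servings, pasta = 3.64 servings.
Cost = 0.81·1.632 + 0.31·3.64 = 2.4503.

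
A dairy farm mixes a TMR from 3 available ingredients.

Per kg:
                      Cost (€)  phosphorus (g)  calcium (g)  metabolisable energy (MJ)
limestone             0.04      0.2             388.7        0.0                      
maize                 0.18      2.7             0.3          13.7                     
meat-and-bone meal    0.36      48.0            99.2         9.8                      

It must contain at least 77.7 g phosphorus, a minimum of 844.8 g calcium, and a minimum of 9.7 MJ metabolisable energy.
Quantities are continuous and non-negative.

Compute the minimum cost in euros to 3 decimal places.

Treat it as an LP. Let x1 = kg of limestone, x2 = kg of maize, x3 = kg of meat-and-bone meal.
min 0.04x1 + 0.18x2 + 0.36x3 subject to:
  0.2x1 + 2.7x2 + 48x3 ≥ 77.7   (phosphorus)
  388.7x1 + 0.3x2 + 99.2x3 ≥ 844.8   (calcium)
  13.7x2 + 9.8x3 ≥ 9.7   (metabolisable energy)
  x1, x2, x3 ≥ 0.
The cheapest feasible vertex uses only limestone, meat-and-bone meal; maize is not used. Binding constraints: phosphorus and calcium.
That vertex is x1 = 1.7622, x3 = 1.6114.
Objective = 0.04·1.7622 + 0.36·1.6114 = 0.65059.

€0.651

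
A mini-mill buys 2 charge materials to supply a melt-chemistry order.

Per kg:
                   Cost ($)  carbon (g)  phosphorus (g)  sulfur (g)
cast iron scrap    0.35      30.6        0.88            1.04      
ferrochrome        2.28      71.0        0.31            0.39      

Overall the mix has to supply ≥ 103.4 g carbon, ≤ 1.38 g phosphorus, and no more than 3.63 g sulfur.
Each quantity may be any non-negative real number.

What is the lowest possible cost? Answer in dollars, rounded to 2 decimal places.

Set it up as a linear program. Let x1 = kg of cast iron scrap, x2 = kg of ferrochrome.
Minimise 0.35x1 + 2.28x2 with:
  30.6x1 + 71x2 ≥ 103.4   (carbon)
  0.88x1 + 0.31x2 ≤ 1.38   (phosphorus)
  1.04x1 + 0.39x2 ≤ 3.63   (sulfur)
  x1, x2 ≥ 0.
Both inputs are positive at the optimum. There the carbon and phosphorus constraints are tight.
That vertex is x1 = 1.244, x2 = 0.9202.
Hence cost = 0.35·1.244 + 2.28·0.9202 = $2.5335.

$2.53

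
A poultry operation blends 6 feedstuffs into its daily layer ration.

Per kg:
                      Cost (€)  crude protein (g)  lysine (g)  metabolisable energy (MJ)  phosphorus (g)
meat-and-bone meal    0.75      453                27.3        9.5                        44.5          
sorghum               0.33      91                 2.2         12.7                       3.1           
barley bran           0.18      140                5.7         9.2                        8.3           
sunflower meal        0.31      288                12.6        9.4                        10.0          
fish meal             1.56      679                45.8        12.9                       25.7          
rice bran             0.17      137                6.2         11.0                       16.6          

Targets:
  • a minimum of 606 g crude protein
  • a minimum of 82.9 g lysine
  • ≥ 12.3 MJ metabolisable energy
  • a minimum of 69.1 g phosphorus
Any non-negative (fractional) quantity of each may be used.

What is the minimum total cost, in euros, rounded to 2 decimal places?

Treat it as an LP. Let x1 = kg of meat-and-bone meal, x2 = kg of sorghum, x3 = kg of barley bran, x4 = kg of sunflower meal, x5 = kg of fish meal, x6 = kg of rice bran.
Minimize 0.75x1 + 0.33x2 + 0.18x3 + 0.31x4 + 1.56x5 + 0.17x6 s.t.:
  453x1 + 91x2 + 140x3 + 288x4 + 679x5 + 137x6 ≥ 606   (crude protein)
  27.3x1 + 2.2x2 + 5.7x3 + 12.6x4 + 45.8x5 + 6.2x6 ≥ 82.9   (lysine)
  9.5x1 + 12.7x2 + 9.2x3 + 9.4x4 + 12.9x5 + 11x6 ≥ 12.3   (metabolisable energy)
  44.5x1 + 3.1x2 + 8.3x3 + 10x4 + 25.7x5 + 16.6x6 ≥ 69.1   (phosphorus)
  x1, x2, x3, x4, x5, x6 ≥ 0.
The minimum-cost mix takes nothing from meat-and-bone meal, sorghum, barley bran, fish meal — only sunflower meal, rice bran. There the lysine and phosphorus constraints are tight.
Optimal quantities: sunflower meal = 6.44 kg, rice bran = 0.2831 kg.
Total cost: 0.31·6.44 + 0.17·0.2831 = 2.0445.

€2.04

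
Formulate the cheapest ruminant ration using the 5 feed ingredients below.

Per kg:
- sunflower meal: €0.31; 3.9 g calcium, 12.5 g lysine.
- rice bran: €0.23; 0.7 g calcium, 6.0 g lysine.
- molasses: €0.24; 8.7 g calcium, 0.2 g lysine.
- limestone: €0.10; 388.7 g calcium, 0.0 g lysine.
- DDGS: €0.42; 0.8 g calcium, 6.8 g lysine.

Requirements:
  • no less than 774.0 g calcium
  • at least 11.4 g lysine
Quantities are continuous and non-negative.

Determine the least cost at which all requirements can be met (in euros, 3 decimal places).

€0.481

Let x1 = kg of sunflower meal, x2 = kg of rice bran, x3 = kg of molasses, x4 = kg of limestone, x5 = kg of DDGS.
Minimize 0.31x1 + 0.23x2 + 0.24x3 + 0.1x4 + 0.42x5 s.t.:
  3.9x1 + 0.7x2 + 8.7x3 + 388.7x4 + 0.8x5 ≥ 774   (calcium)
  12.5x1 + 6x2 + 0.2x3 + 6.8x5 ≥ 11.4   (lysine)
  x1, x2, x3, x4, x5 ≥ 0.
The cheapest feasible vertex uses only sunflower meal, limestone; rice bran, molasses, DDGS are not used. There the calcium and lysine constraints are tight.
Solving gives x1 = 0.912, x4 = 1.982.
Total cost: 0.31·0.912 + 0.1·1.982 = 0.48092.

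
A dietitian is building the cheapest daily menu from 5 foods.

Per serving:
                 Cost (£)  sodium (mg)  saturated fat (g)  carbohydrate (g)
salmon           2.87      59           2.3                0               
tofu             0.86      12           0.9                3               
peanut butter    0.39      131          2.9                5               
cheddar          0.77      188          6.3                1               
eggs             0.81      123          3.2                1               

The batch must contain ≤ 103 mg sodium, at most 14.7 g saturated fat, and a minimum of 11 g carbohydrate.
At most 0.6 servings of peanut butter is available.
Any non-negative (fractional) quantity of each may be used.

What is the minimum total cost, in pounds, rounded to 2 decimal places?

£2.60

This is a linear program. Let x1 = servings of salmon, x2 = servings of tofu, x3 = servings of peanut butter, x4 = servings of cheddar, x5 = servings of eggs.
min 2.87x1 + 0.86x2 + 0.39x3 + 0.77x4 + 0.81x5 s.t.:
  59x1 + 12x2 + 131x3 + 188x4 + 123x5 ≤ 103   (sodium)
  2.3x1 + 0.9x2 + 2.9x3 + 6.3x4 + 3.2x5 ≤ 14.7   (saturated fat)
  3x2 + 5x3 + 1x4 + 1x5 ≥ 11   (carbohydrate)
  x3 ≤ 0.6
  x1, x2, x3, x4, x5 ≥ 0.
The cheapest feasible vertex uses only tofu, peanut butter; salmon, cheddar, eggs are not used. The sodium and carbohydrate requirements are met with equality.
So tofu = 2.781 servings, peanut butter = 0.5315 servings.
Objective = 0.86·2.781 + 0.39·0.5315 = 2.5989.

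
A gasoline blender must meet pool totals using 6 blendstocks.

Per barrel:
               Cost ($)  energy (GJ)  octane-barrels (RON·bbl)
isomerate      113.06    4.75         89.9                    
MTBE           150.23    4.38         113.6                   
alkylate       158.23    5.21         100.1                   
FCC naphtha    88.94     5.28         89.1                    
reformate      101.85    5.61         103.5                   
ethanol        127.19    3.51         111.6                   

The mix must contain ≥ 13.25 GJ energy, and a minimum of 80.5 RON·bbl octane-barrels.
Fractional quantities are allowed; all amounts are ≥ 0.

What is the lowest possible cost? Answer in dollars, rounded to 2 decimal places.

Let x1 = barrels of isomerate, x2 = barrels of MTBE, x3 = barrels of alkylate, x4 = barrels of FCC naphtha, x5 = barrels of reformate, x6 = barrels of ethanol.
Minimize 113.06x1 + 150.23x2 + 158.23x3 + 88.94x4 + 101.85x5 + 127.19x6 s.t.:
  4.75x1 + 4.38x2 + 5.21x3 + 5.28x4 + 5.61x5 + 3.51x6 ≥ 13.25   (energy)
  89.9x1 + 113.6x2 + 100.1x3 + 89.1x4 + 103.5x5 + 111.6x6 ≥ 80.5   (octane-barrels)
  x1, x2, x3, x4, x5, x6 ≥ 0.
The cheapest feasible vertex uses only FCC naphtha; isomerate, MTBE, alkylate, reformate, ethanol are not used. The energy requirement is met with equality.
Solving gives x4 = 2.5095.
Cost = 88.94·2.5095 = 223.1949.

$223.19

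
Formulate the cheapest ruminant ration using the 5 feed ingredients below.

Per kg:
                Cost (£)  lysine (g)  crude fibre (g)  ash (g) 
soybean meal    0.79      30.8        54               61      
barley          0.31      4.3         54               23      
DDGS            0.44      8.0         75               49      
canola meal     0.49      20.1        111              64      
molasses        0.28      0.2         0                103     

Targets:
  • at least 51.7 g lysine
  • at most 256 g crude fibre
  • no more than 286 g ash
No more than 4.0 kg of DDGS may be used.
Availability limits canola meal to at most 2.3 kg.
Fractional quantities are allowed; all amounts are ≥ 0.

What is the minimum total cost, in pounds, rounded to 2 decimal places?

Let x1 = kg of soybean meal, x2 = kg of barley, x3 = kg of DDGS, x4 = kg of canola meal, x5 = kg of molasses.
Minimise 0.79x1 + 0.31x2 + 0.44x3 + 0.49x4 + 0.28x5 subject to:
  30.8x1 + 4.3x2 + 8x3 + 20.1x4 + 0.2x5 ≥ 51.7   (lysine)
  54x1 + 54x2 + 75x3 + 111x4 ≤ 256   (crude fibre)
  61x1 + 23x2 + 49x3 + 64x4 + 103x5 ≤ 286   (ash)
  x3 ≤ 4
  x4 ≤ 2.3
  x1, x2, x3, x4, x5 ≥ 0.
The minimum-cost mix takes nothing from barley, DDGS, molasses — only soybean meal, canola meal. There the lysine and crude fibre constraints are tight.
So soybean meal = 0.2542 kg, canola meal = 2.183 kg.
Total cost: 0.79·0.2542 + 0.49·2.183 = 1.2705.

£1.27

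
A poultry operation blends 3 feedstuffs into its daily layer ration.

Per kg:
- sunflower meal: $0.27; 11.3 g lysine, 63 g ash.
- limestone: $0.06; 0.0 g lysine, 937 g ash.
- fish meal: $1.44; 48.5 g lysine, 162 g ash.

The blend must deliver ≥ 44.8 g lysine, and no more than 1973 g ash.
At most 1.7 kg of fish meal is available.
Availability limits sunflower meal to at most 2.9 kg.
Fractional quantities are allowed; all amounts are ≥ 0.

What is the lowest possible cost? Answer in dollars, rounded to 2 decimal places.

$1.14

Let x1 = kg of sunflower meal, x2 = kg of limestone, x3 = kg of fish meal.
Minimise 0.27x1 + 0.06x2 + 1.44x3 with:
  11.3x1 + 48.5x3 ≥ 44.8   (lysine)
  63x1 + 937x2 + 162x3 ≤ 1973   (ash)
  x3 ≤ 1.7
  x1 ≤ 2.9
  x1, x2, x3 ≥ 0.
The cheapest feasible vertex uses only sunflower meal, fish meal; limestone is not used. There the lysine and the sunflower meal cap constraints are tight.
So sunflower meal = 2.9 kg, fish meal = 0.248 kg.
Hence cost = 0.27·2.9 + 1.44·0.248 = $1.1401.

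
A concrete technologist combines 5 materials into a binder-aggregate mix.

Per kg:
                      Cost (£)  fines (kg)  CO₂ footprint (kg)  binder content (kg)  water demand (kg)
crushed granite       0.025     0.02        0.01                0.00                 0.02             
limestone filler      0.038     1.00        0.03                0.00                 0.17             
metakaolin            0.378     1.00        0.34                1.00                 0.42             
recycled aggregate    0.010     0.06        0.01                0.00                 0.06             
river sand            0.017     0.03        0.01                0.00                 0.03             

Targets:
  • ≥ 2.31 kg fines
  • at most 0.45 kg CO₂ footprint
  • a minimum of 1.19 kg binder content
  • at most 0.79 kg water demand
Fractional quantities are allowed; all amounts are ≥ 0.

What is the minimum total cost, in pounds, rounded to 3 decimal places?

£0.492

Let x1 = kg of crushed granite, x2 = kg of limestone filler, x3 = kg of metakaolin, x4 = kg of recycled aggregate, x5 = kg of river sand.
Minimize 0.025x1 + 0.038x2 + 0.378x3 + 0.01x4 + 0.017x5 subject to:
  0.02x1 + 1x2 + 1x3 + 0.06x4 + 0.03x5 ≥ 2.31   (fines)
  0.01x1 + 0.03x2 + 0.34x3 + 0.01x4 + 0.01x5 ≤ 0.45   (CO₂ footprint)
  1x3 ≥ 1.19   (binder content)
  0.02x1 + 0.17x2 + 0.42x3 + 0.06x4 + 0.03x5 ≤ 0.79   (water demand)
  x1, x2, x3, x4, x5 ≥ 0.
The optimal basis is {limestone filler, metakaolin}; crushed granite, recycled aggregate, river sand drop out. There the fines and binder content constraints are tight.
That vertex is x2 = 1.12, x3 = 1.19.
Objective = 0.038·1.12 + 0.378·1.19 = 0.49238.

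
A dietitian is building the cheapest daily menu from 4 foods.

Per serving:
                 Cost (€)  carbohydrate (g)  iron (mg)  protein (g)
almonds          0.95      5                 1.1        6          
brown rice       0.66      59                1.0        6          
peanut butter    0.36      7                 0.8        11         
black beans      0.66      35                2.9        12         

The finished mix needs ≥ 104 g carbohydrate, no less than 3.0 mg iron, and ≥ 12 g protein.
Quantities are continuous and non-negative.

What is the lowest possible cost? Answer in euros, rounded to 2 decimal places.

€1.31

Treat it as an LP. Let x1 = servings of almonds, x2 = servings of brown rice, x3 = servings of peanut butter, x4 = servings of black beans.
Minimize 0.95x1 + 0.66x2 + 0.36x3 + 0.66x4 s.t.:
  5x1 + 59x2 + 7x3 + 35x4 ≥ 104   (carbohydrate)
  1.1x1 + 1x2 + 0.8x3 + 2.9x4 ≥ 3   (iron)
  6x1 + 6x2 + 11x3 + 12x4 ≥ 12   (protein)
  x1, x2, x3, x4 ≥ 0.
The minimum-cost mix takes nothing from almonds, peanut butter — only brown rice, black beans. There the carbohydrate and iron constraints are tight.
That vertex is x2 = 1.445, x4 = 0.5364.
Hence cost = 0.66·1.445 + 0.66·0.5364 = €1.3077.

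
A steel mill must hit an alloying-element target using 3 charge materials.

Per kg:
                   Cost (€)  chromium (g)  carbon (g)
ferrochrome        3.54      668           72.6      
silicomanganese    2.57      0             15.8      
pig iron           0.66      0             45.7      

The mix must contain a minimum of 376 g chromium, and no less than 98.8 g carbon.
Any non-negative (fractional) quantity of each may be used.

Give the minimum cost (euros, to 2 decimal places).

Treat it as an LP. Let x1 = kg of ferrochrome, x2 = kg of silicomanganese, x3 = kg of pig iron.
Minimise 3.54x1 + 2.57x2 + 0.66x3 subject to:
  668x1 ≥ 376   (chromium)
  72.6x1 + 15.8x2 + 45.7x3 ≥ 98.8   (carbon)
  x1, x2, x3 ≥ 0.
The cheapest feasible vertex uses only ferrochrome, pig iron; silicomanganese is not used. Binding constraints: chromium and carbon.
That vertex is x1 = 0.5629, x3 = 1.268.
Objective = 3.54·0.5629 + 0.66·1.268 = 2.8295.

€2.83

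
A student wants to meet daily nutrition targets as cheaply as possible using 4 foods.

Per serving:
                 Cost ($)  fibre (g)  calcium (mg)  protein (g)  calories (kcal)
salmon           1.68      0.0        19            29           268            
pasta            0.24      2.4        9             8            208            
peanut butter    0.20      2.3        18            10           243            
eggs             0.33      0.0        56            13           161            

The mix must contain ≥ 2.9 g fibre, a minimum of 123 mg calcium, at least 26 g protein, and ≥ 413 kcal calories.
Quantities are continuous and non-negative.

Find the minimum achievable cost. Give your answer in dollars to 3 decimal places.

$0.843

Let x1 = servings of salmon, x2 = servings of pasta, x3 = servings of peanut butter, x4 = servings of eggs.
Minimize 1.68x1 + 0.24x2 + 0.2x3 + 0.33x4 with:
  2.4x2 + 2.3x3 ≥ 2.9   (fibre)
  19x1 + 9x2 + 18x3 + 56x4 ≥ 123   (calcium)
  29x1 + 8x2 + 10x3 + 13x4 ≥ 26   (protein)
  268x1 + 208x2 + 243x3 + 161x4 ≥ 413   (calories)
  x1, x2, x3, x4 ≥ 0.
The minimum-cost mix takes nothing from salmon, pasta — only peanut butter, eggs. Binding constraints: fibre and calcium.
So peanut butter = 1.261 servings, eggs = 1.791 servings.
Cost = 0.2·1.261 + 0.33·1.791 = 0.84323.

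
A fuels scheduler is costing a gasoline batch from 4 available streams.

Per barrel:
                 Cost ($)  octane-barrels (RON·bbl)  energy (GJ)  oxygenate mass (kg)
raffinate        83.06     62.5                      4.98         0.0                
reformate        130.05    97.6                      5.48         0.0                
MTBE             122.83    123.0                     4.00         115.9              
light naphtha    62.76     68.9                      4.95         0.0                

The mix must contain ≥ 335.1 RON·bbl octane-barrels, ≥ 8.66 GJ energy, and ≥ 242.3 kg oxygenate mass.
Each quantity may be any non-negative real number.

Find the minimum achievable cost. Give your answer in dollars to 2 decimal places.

$327.80

Let x1 = barrels of raffinate, x2 = barrels of reformate, x3 = barrels of MTBE, x4 = barrels of light naphtha.
min 83.06x1 + 130.05x2 + 122.83x3 + 62.76x4 s.t.:
  62.5x1 + 97.6x2 + 123x3 + 68.9x4 ≥ 335.1   (octane-barrels)
  4.98x1 + 5.48x2 + 4x3 + 4.95x4 ≥ 8.66   (energy)
  115.9x3 ≥ 242.3   (oxygenate mass)
  x1, x2, x3, x4 ≥ 0.
The cheapest feasible vertex uses only MTBE, light naphtha; raffinate, reformate are not used. There the octane-barrels and oxygenate mass constraints are tight.
Solving gives x3 = 2.0906, x4 = 1.1314.
Hence cost = 122.83·2.0906 + 62.76·1.1314 = $327.7951.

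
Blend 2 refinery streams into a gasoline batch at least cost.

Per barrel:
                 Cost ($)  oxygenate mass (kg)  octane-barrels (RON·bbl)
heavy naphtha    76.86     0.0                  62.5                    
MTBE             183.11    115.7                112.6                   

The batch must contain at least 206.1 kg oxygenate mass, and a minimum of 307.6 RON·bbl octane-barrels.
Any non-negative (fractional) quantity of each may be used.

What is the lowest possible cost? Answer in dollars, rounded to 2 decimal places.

$457.79

Set it up as a linear program. Let x1 = barrels of heavy naphtha, x2 = barrels of MTBE.
Minimize 76.86x1 + 183.11x2 subject to:
  115.7x2 ≥ 206.1   (oxygenate mass)
  62.5x1 + 112.6x2 ≥ 307.6   (octane-barrels)
  x1, x2 ≥ 0.
Both inputs are positive at the optimum. There the oxygenate mass and octane-barrels constraints are tight.
So heavy naphtha = 1.7124 barrels, MTBE = 1.7813 barrels.
Objective = 76.86·1.7124 + 183.11·1.7813 = 457.7889.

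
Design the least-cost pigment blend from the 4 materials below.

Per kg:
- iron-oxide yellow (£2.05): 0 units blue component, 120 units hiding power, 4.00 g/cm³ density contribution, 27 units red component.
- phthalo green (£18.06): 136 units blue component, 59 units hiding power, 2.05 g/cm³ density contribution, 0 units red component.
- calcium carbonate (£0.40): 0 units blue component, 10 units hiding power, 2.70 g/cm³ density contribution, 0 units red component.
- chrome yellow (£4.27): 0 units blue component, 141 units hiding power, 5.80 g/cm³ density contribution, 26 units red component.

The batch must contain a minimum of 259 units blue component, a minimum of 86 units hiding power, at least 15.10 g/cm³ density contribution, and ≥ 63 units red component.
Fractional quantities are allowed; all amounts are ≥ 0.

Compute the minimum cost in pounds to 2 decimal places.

Treat it as an LP. Let x1 = kg of iron-oxide yellow, x2 = kg of phthalo green, x3 = kg of calcium carbonate, x4 = kg of chrome yellow.
min 2.05x1 + 18.06x2 + 0.4x3 + 4.27x4 with:
  136x2 ≥ 259   (blue component)
  120x1 + 59x2 + 10x3 + 141x4 ≥ 86   (hiding power)
  4x1 + 2.05x2 + 2.7x3 + 5.8x4 ≥ 15.1   (density contribution)
  27x1 + 26x4 ≥ 63   (red component)
  x1, x2, x3, x4 ≥ 0.
The cheapest feasible vertex uses only iron-oxide yellow, phthalo green, calcium carbonate; chrome yellow is not used. There the blue component, density contribution, red component constraints are tight.
So iron-oxide yellow = 2.3333 kg, phthalo green = 1.9044 kg, calcium carbonate = 0.68986 kg.
Objective = 2.05·2.3333 + 18.06·1.9044 + 0.4·0.68986 = 39.4527.

£39.45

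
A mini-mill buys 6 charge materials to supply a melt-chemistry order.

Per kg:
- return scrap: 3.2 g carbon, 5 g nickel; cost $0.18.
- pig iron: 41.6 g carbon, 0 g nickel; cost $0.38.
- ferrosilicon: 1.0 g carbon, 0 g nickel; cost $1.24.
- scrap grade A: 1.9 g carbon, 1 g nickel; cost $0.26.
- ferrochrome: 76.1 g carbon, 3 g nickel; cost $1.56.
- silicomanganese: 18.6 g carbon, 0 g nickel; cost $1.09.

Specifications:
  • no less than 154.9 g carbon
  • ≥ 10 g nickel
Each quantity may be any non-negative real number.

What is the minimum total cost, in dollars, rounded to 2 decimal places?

$1.72

Treat it as an LP. Let x1 = kg of return scrap, x2 = kg of pig iron, x3 = kg of ferrosilicon, x4 = kg of scrap grade A, x5 = kg of ferrochrome, x6 = kg of silicomanganese.
Minimize 0.18x1 + 0.38x2 + 1.24x3 + 0.26x4 + 1.56x5 + 1.09x6 with:
  3.2x1 + 41.6x2 + 1x3 + 1.9x4 + 76.1x5 + 18.6x6 ≥ 154.9   (carbon)
  5x1 + 1x4 + 3x5 ≥ 10   (nickel)
  x1, x2, x3, x4, x5, x6 ≥ 0.
At the optimum only return scrap, pig iron are positive (ferrosilicon, scrap grade A, ferrochrome, silicomanganese = 0). Binding constraints: carbon and nickel.
Optimal quantities: return scrap = 2 kg, pig iron = 3.57 kg.
Objective = 0.18·2 + 0.38·3.57 = 1.7166.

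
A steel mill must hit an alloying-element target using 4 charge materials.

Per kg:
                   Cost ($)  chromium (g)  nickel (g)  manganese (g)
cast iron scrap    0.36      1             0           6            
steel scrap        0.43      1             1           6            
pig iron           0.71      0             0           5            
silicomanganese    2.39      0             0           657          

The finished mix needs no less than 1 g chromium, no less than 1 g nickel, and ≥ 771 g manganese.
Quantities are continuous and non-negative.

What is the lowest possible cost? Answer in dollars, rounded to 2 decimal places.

Set it up as a linear program. Let x1 = kg of cast iron scrap, x2 = kg of steel scrap, x3 = kg of pig iron, x4 = kg of silicomanganese.
Minimise 0.36x1 + 0.43x2 + 0.71x3 + 2.39x4 s.t.:
  1x1 + 1x2 ≥ 1   (chromium)
  1x2 ≥ 1   (nickel)
  6x1 + 6x2 + 5x3 + 657x4 ≥ 771   (manganese)
  x1, x2, x3, x4 ≥ 0.
The cheapest feasible vertex uses only steel scrap, silicomanganese; cast iron scrap, pig iron are not used. There the chromium, nickel, manganese constraints are tight.
So steel scrap = 1 kg, silicomanganese = 1.164 kg.
Hence cost = 0.43·1 + 2.39·1.164 = $3.2120.

$3.21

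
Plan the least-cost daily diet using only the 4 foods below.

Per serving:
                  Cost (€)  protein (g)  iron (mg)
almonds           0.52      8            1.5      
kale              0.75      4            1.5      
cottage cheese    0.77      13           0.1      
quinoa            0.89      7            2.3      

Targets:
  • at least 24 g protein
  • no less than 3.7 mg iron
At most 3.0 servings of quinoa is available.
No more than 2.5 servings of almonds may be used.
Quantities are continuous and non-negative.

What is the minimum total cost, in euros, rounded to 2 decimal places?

€1.53

Set it up as a linear program. Let x1 = servings of almonds, x2 = servings of kale, x3 = servings of cottage cheese, x4 = servings of quinoa.
Minimize 0.52x1 + 0.75x2 + 0.77x3 + 0.89x4 with:
  8x1 + 4x2 + 13x3 + 7x4 ≥ 24   (protein)
  1.5x1 + 1.5x2 + 0.1x3 + 2.3x4 ≥ 3.7   (iron)
  x4 ≤ 3
  x1 ≤ 2.5
  x1, x2, x3, x4 ≥ 0.
The optimal basis is {almonds, cottage cheese}; kale, quinoa drop out. There the protein and iron constraints are tight.
Solving gives x1 = 2.444, x3 = 0.3422.
Cost = 0.52·2.444 + 0.77·0.3422 = 1.5344.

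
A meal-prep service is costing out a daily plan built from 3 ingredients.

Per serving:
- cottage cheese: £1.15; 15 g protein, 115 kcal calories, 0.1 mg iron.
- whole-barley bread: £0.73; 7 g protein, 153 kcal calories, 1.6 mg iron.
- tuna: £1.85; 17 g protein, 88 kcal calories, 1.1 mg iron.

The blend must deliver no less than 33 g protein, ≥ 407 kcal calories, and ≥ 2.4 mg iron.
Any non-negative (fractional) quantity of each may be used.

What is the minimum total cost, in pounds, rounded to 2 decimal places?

Let x1 = servings of cottage cheese, x2 = servings of whole-barley bread, x3 = servings of tuna.
Minimise 1.15x1 + 0.73x2 + 1.85x3 subject to:
  15x1 + 7x2 + 17x3 ≥ 33   (protein)
  115x1 + 153x2 + 88x3 ≥ 407   (calories)
  0.1x1 + 1.6x2 + 1.1x3 ≥ 2.4   (iron)
  x1, x2, x3 ≥ 0.
The cheapest feasible vertex uses only cottage cheese, whole-barley bread; tuna is not used. The protein and calories requirements are met with equality.
Solving gives x1 = 1.477, x2 = 1.55.
Total cost: 1.15·1.477 + 0.73·1.55 = 2.8301.

£2.83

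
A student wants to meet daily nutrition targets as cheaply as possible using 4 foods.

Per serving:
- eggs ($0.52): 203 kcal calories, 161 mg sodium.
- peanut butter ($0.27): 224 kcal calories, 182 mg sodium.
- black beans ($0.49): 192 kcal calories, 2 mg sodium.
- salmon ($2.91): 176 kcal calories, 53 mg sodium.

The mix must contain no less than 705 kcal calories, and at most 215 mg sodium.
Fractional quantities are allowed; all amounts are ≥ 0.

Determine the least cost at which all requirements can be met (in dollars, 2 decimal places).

Let x1 = servings of eggs, x2 = servings of peanut butter, x3 = servings of black beans, x4 = servings of salmon.
Minimize 0.52x1 + 0.27x2 + 0.49x3 + 2.91x4 s.t.:
  203x1 + 224x2 + 192x3 + 176x4 ≥ 705   (calories)
  161x1 + 182x2 + 2x3 + 53x4 ≤ 215   (sodium)
  x1, x2, x3, x4 ≥ 0.
At the optimum only peanut butter, black beans are positive (eggs, salmon = 0). Binding constraints: calories and sodium.
So peanut butter = 1.156 servings, black beans = 2.323 servings.
Hence cost = 0.27·1.156 + 0.49·2.323 = $1.4504.

$1.45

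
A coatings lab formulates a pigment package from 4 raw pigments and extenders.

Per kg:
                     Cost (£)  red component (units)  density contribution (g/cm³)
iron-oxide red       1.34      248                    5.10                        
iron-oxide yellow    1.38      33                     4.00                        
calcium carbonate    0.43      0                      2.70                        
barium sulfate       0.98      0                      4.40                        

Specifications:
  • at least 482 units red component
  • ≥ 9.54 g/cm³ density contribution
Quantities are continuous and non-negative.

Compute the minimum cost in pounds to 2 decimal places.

£2.60

Set it up as a linear program. Let x1 = kg of iron-oxide red, x2 = kg of iron-oxide yellow, x3 = kg of calcium carbonate, x4 = kg of barium sulfate.
Minimize 1.34x1 + 1.38x2 + 0.43x3 + 0.98x4 s.t.:
  248x1 + 33x2 ≥ 482   (red component)
  5.1x1 + 4x2 + 2.7x3 + 4.4x4 ≥ 9.54   (density contribution)
  x1, x2, x3, x4 ≥ 0.
The minimum-cost mix takes nothing from iron-oxide yellow, calcium carbonate, barium sulfate — only iron-oxide red. Binding constraint: red component.
That vertex is x1 = 1.944.
Hence cost = 1.34·1.944 = £2.60496.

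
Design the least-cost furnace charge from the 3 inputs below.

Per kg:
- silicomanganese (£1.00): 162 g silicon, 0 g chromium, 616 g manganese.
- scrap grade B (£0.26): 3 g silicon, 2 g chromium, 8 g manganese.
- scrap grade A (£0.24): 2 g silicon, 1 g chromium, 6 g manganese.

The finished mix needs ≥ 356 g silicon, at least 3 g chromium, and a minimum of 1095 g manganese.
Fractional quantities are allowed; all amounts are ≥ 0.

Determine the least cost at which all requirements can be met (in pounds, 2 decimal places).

£2.56

Treat it as an LP. Let x1 = kg of silicomanganese, x2 = kg of scrap grade B, x3 = kg of scrap grade A.
min 1x1 + 0.26x2 + 0.24x3 subject to:
  162x1 + 3x2 + 2x3 ≥ 356   (silicon)
  2x2 + 1x3 ≥ 3   (chromium)
  616x1 + 8x2 + 6x3 ≥ 1095   (manganese)
  x1, x2, x3 ≥ 0.
At the optimum only silicomanganese, scrap grade B are positive (scrap grade A = 0). Binding constraints: silicon and chromium.
Optimal quantities: silicomanganese = 2.17 kg, scrap grade B = 1.5 kg.
Total cost: 1·2.17 + 0.26·1.5 = 2.5600.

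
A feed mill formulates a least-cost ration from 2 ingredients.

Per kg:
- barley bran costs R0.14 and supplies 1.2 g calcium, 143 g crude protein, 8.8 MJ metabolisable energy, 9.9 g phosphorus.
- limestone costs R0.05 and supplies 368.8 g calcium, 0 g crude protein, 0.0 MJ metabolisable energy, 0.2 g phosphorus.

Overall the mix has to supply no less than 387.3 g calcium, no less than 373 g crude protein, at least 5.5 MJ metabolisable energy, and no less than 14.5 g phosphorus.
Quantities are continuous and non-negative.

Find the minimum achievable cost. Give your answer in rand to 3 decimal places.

R0.417

Treat it as an LP. Let x1 = kg of barley bran, x2 = kg of limestone.
Minimize 0.14x1 + 0.05x2 with:
  1.2x1 + 368.8x2 ≥ 387.3   (calcium)
  143x1 ≥ 373   (crude protein)
  8.8x1 ≥ 5.5   (metabolisable energy)
  9.9x1 + 0.2x2 ≥ 14.5   (phosphorus)
  x1, x2 ≥ 0.
Both inputs are positive at the optimum. Binding constraints: calcium and crude protein.
So barley bran = 2.608 kg, limestone = 1.042 kg.
Cost = 0.14·2.608 + 0.05·1.042 = 0.41722.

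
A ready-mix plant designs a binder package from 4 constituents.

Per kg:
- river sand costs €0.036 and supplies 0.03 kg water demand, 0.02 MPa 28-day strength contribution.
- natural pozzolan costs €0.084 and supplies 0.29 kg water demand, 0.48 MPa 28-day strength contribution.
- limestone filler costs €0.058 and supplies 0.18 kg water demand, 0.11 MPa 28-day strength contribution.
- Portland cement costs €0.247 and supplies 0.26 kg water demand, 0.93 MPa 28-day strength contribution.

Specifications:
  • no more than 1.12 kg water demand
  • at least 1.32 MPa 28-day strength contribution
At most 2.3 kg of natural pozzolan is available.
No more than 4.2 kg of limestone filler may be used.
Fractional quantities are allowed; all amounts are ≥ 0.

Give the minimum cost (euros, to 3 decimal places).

€0.251

Treat it as an LP. Let x1 = kg of river sand, x2 = kg of natural pozzolan, x3 = kg of limestone filler, x4 = kg of Portland cement.
min 0.036x1 + 0.084x2 + 0.058x3 + 0.247x4 with:
  0.03x1 + 0.29x2 + 0.18x3 + 0.26x4 ≤ 1.12   (water demand)
  0.02x1 + 0.48x2 + 0.11x3 + 0.93x4 ≥ 1.32   (28-day strength contribution)
  x2 ≤ 2.3
  x3 ≤ 4.2
  x1, x2, x3, x4 ≥ 0.
At the optimum only natural pozzolan, Portland cement are positive (river sand, limestone filler = 0). The 28-day strength contribution and the natural pozzolan cap requirements are met with equality.
That vertex is x2 = 2.3, x4 = 0.2323.
Cost = 0.084·2.3 + 0.247·0.2323 = 0.25058.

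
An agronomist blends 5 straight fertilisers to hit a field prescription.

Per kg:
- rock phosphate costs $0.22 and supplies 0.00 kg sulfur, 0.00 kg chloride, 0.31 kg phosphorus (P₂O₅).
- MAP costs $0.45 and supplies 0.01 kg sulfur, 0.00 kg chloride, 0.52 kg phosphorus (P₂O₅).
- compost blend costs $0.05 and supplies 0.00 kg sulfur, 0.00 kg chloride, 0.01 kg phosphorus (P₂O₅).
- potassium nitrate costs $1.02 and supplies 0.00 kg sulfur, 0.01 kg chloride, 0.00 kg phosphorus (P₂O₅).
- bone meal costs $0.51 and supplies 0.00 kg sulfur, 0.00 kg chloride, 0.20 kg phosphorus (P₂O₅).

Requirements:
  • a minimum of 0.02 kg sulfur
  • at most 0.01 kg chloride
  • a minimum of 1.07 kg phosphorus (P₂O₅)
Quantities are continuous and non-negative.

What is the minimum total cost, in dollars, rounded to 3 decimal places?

Let x1 = kg of rock phosphate, x2 = kg of MAP, x3 = kg of compost blend, x4 = kg of potassium nitrate, x5 = kg of bone meal.
Minimize 0.22x1 + 0.45x2 + 0.05x3 + 1.02x4 + 0.51x5 subject to:
  0.01x2 ≥ 0.02   (sulfur)
  0.01x4 ≤ 0.01   (chloride)
  0.31x1 + 0.52x2 + 0.01x3 + 0.2x5 ≥ 1.07   (phosphorus (P₂O₅))
  x1, x2, x3, x4, x5 ≥ 0.
The minimum-cost mix takes nothing from compost blend, potassium nitrate, bone meal — only rock phosphate, MAP. There the sulfur and phosphorus (P₂O₅) constraints are tight.
Solving gives x1 = 0.09677, x2 = 2.
Objective = 0.22·0.09677 + 0.45·2 = 0.92129.

$0.921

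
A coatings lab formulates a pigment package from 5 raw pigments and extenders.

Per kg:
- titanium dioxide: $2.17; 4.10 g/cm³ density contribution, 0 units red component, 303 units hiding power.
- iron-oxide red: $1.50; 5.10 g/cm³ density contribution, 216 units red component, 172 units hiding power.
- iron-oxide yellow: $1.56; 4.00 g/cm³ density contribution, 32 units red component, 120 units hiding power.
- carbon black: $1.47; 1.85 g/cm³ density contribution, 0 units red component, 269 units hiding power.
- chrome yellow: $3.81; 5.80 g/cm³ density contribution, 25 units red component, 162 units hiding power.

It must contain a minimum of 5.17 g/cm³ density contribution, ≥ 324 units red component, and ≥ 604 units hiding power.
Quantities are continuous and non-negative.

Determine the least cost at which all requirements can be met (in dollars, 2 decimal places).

$4.14

Let x1 = kg of titanium dioxide, x2 = kg of iron-oxide red, x3 = kg of iron-oxide yellow, x4 = kg of carbon black, x5 = kg of chrome yellow.
Minimize 2.17x1 + 1.5x2 + 1.56x3 + 1.47x4 + 3.81x5 with:
  4.1x1 + 5.1x2 + 4x3 + 1.85x4 + 5.8x5 ≥ 5.17   (density contribution)
  216x2 + 32x3 + 25x5 ≥ 324   (red component)
  303x1 + 172x2 + 120x3 + 269x4 + 162x5 ≥ 604   (hiding power)
  x1, x2, x3, x4, x5 ≥ 0.
The optimal basis is {iron-oxide red, carbon black}; titanium dioxide, iron-oxide yellow, chrome yellow drop out. Binding constraints: red component and hiding power.
Optimal quantities: iron-oxide red = 1.5 kg, carbon black = 1.286 kg.
Cost = 1.5·1.5 + 1.47·1.286 = 4.1404.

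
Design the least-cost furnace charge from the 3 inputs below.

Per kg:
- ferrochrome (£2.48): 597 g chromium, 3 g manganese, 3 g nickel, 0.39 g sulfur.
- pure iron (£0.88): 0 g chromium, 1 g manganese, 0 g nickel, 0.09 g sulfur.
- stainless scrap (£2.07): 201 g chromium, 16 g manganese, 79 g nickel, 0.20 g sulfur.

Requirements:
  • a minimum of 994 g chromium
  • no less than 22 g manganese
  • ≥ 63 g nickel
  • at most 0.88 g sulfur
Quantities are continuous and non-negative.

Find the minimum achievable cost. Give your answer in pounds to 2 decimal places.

£5.53

Set it up as a linear program. Let x1 = kg of ferrochrome, x2 = kg of pure iron, x3 = kg of stainless scrap.
Minimise 2.48x1 + 0.88x2 + 2.07x3 s.t.:
  597x1 + 201x3 ≥ 994   (chromium)
  3x1 + 1x2 + 16x3 ≥ 22   (manganese)
  3x1 + 79x3 ≥ 63   (nickel)
  0.39x1 + 0.09x2 + 0.2x3 ≤ 0.88   (sulfur)
  x1, x2, x3 ≥ 0.
At the optimum only ferrochrome, stainless scrap are positive (pure iron = 0). The chromium and manganese requirements are met with equality.
Optimal quantities: ferrochrome = 1.283 kg, stainless scrap = 1.134 kg.
Total cost: 2.48·1.283 + 2.07·1.134 = 5.5292.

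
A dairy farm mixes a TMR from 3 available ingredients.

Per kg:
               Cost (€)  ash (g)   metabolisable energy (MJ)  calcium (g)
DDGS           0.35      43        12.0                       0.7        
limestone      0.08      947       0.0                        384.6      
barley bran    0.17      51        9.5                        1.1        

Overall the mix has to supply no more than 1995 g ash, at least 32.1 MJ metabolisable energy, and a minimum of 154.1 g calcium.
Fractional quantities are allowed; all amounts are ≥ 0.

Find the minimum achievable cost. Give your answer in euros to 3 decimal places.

€0.606

This is a linear program. Let x1 = kg of DDGS, x2 = kg of limestone, x3 = kg of barley bran.
min 0.35x1 + 0.08x2 + 0.17x3 s.t.:
  43x1 + 947x2 + 51x3 ≤ 1995   (ash)
  12x1 + 9.5x3 ≥ 32.1   (metabolisable energy)
  0.7x1 + 384.6x2 + 1.1x3 ≥ 154.1   (calcium)
  x1, x2, x3 ≥ 0.
The cheapest feasible vertex uses only limestone, barley bran; DDGS is not used. There the metabolisable energy and calcium constraints are tight.
That vertex is x2 = 0.391, x3 = 3.379.
Objective = 0.08·0.391 + 0.17·3.379 = 0.60571.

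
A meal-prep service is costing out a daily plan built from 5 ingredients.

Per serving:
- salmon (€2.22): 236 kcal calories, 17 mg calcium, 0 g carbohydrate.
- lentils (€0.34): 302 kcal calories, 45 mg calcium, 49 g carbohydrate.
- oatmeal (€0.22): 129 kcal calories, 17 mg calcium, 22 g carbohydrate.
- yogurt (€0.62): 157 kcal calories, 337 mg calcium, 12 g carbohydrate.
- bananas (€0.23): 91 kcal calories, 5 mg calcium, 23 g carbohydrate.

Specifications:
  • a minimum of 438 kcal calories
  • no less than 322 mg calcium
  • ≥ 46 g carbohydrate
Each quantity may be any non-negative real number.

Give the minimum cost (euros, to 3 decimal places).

€0.856

This is a linear program. Let x1 = servings of salmon, x2 = servings of lentils, x3 = servings of oatmeal, x4 = servings of yogurt, x5 = servings of bananas.
Minimise 2.22x1 + 0.34x2 + 0.22x3 + 0.62x4 + 0.23x5 with:
  236x1 + 302x2 + 129x3 + 157x4 + 91x5 ≥ 438   (calories)
  17x1 + 45x2 + 17x3 + 337x4 + 5x5 ≥ 322   (calcium)
  49x2 + 22x3 + 12x4 + 23x5 ≥ 46   (carbohydrate)
  x1, x2, x3, x4, x5 ≥ 0.
The minimum-cost mix takes nothing from salmon, oatmeal, bananas — only lentils, yogurt. The calories and calcium requirements are met with equality.
So lentils = 1.025 servings, yogurt = 0.8187 servings.
Cost = 0.34·1.025 + 0.62·0.8187 = 0.85609.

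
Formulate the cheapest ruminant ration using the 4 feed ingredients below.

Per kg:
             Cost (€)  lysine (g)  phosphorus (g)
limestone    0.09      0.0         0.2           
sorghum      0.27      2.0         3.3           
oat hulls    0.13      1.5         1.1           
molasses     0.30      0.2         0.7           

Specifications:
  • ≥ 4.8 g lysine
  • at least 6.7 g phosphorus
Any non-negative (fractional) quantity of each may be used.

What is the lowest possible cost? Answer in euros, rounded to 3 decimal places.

Let x1 = kg of limestone, x2 = kg of sorghum, x3 = kg of oat hulls, x4 = kg of molasses.
Minimize 0.09x1 + 0.27x2 + 0.13x3 + 0.3x4 with:
  2x2 + 1.5x3 + 0.2x4 ≥ 4.8   (lysine)
  0.2x1 + 3.3x2 + 1.1x3 + 0.7x4 ≥ 6.7   (phosphorus)
  x1, x2, x3, x4 ≥ 0.
The minimum-cost mix takes nothing from limestone, molasses — only sorghum, oat hulls. The lysine and phosphorus requirements are met with equality.
That vertex is x2 = 1.735, x3 = 0.8873.
Hence cost = 0.27·1.735 + 0.13·0.8873 = €0.58380.

€0.584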